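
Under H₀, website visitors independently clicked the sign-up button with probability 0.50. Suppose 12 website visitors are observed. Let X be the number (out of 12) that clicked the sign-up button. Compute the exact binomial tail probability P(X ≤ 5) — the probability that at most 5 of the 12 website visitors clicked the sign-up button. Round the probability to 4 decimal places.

X is binomial with n = 12 and p = 0.50.
P(X ≤ 5) = Σ_{j=0}^{5} C(12,j)·0.50^j·0.50^{12−j}.
= 0.000244 + 0.002930 + 0.016113 + 0.053711 + 0.120850 + 0.193359 = 0.3872.

P = 0.3872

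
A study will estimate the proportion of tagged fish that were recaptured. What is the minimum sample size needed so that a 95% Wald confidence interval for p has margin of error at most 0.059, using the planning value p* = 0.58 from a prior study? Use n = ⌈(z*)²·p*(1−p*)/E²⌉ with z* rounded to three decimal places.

n = 269

z* = 1.960 at the 95% level.
p*(1−p*) = 0.58·0.42 = 0.2436.
(z*)²·p*(1−p*)/E² = 3.841600·0.2436/0.003481 = 268.835.
Rounding up, n = 269.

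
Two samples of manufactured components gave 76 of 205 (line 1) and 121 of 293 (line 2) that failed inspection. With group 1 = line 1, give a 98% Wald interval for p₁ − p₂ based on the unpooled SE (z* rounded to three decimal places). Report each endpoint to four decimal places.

(-0.1454, 0.0609)

p̂₁ = 76/205 = 0.37073, p̂₂ = 121/293 = 0.41297; p̂₁ − p̂₂ = -0.04224.
Unpooled SE = √(p̂₁(1−p̂₁)/n₁ + p̂₂(1−p̂₂)/n₂) = √(0.001137999 + 0.000827391) = 0.044333.
z* = 2.326 at the 98% level. Margin = 2.326·0.044333 = 0.10312.
So the interval runs from -0.1454 to 0.0609.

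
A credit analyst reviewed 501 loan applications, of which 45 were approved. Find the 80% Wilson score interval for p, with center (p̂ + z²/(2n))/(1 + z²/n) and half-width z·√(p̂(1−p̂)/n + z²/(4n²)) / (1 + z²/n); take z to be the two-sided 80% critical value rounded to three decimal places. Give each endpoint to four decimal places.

p̂ = 45/501 = 0.08982; z = 1.282, so z² = 1.643524.
1 + z²/n = 1.003280.
Adjusted center: (0.08982 + z²/(2n))/1.003280 = 0.09116.
Radicand: p̂(1−p̂)/n + z²/(4n²) = 0.000163179 + 0.000001637 = 0.000164816.
Half-width = z·√(radicand)/denom = 1.282·0.012838/1.003280 = 0.01640.
Interval: 0.09116 ± 0.01640 → (0.0748, 0.1076).

(0.0748, 0.1076)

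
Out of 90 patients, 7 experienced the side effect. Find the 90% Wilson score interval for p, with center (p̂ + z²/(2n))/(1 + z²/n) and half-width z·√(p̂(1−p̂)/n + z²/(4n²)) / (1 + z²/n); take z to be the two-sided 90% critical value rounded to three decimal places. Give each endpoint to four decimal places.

Here p̂ = 7/90 = 0.07778 and z = 1.645 (z² = 2.706025).
Denominator 1 + z²/n = 1 + 2.706025/90 = 1.030067.
Center = (0.07778 + 0.015033)/1.030067 = 0.09010.
Radicand: p̂(1−p̂)/n + z²/(4n²) = 0.000796982 + 0.000083519 = 0.000880501.
Half-width = z·√(radicand)/denom = 1.645·0.029673/1.030067 = 0.04739.
So the interval runs from 0.0427 to 0.1375.

(0.0427, 0.1375)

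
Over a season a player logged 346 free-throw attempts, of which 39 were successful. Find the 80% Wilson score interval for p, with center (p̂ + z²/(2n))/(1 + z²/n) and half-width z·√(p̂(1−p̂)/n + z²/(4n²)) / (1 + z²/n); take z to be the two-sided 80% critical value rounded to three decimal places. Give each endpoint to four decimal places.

(0.0927, 0.1364)

p̂ = 39/346 = 0.11272; z = 1.282, so z² = 1.643524.
Denominator 1 + z²/n = 1 + 1.643524/346 = 1.004750.
Center = (0.11272 + 0.002375)/1.004750 = 0.11455.
Radicand: p̂(1−p̂)/n + z²/(4n²) = 0.000289051 + 0.000003432 = 0.000292483.
Half-width = 1.282·√0.000292483/1.004750 = 0.02182.
Interval: 0.11455 ± 0.02182 → (0.0927, 0.1364).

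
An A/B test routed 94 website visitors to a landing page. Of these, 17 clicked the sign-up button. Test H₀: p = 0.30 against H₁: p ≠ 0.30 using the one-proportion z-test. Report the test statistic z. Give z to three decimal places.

z = -2.521

p̂ = 17/94 = 0.18085.
Null standard error: √(0.30·0.70/94) = √0.002234043 = 0.047266.
z = (0.18085 − 0.30)/0.047266 = -0.11915/0.047266 = -2.521.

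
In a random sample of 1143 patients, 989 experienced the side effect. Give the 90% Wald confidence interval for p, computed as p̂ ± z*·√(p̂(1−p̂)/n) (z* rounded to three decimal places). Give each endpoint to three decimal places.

(0.849, 0.882)

Sample proportion p̂ = 989/1143 = 0.86527.
SE = √(p̂(1−p̂)/n) = √(0.116580/1143) = 0.010099.
z* = 1.645 at the 90% level.
Margin of error: 1.645 × 0.010099 = 0.01661.
CI: 0.86527 ± 0.01661 = (0.849, 0.882).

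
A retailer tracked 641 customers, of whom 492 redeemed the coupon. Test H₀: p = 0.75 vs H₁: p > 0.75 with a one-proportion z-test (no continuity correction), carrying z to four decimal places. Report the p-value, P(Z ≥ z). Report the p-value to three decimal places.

p̂ = 492/641 = 0.76755.
SE₀ = √(0.75·0.25/641) = 0.017103.
Test statistic (full precision, shown to 4 dp): z = (492/641 − 0.75)/SE₀ ≈ 1.0262.
From the standard normal, P(Z ≥ z) = 0.152.

p-value = 0.152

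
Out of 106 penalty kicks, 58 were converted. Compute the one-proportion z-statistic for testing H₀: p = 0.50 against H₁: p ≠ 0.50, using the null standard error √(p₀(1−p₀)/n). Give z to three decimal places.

The sample proportion is 58/106 = 0.54717.
Under H₀, SE = √(p₀(1−p₀)/n) = √(0.50·0.50/106) = √0.002358491 = 0.048564.
z = (0.54717 − 0.50)/0.048564 = 0.04717/0.048564 = 0.971.

z = 0.971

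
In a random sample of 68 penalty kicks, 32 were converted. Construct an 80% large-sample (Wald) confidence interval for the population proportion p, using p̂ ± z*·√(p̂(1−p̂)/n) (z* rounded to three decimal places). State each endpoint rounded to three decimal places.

(0.393, 0.548)

Sample proportion p̂ = 32/68 = 0.47059.
SE(p̂) = √(0.47059·0.52941/68) = 0.060529.
z* = 1.282 at the 80% level.
Margin of error: 1.282 × 0.060529 = 0.07760.
Interval: 0.47059 ± 0.07760 → (0.393, 0.548).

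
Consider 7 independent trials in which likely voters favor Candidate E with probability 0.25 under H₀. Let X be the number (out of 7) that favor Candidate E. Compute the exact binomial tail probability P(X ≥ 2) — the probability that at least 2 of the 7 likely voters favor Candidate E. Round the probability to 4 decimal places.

X ~ Binomial(n=7, p=0.25).
P(X ≥ 2) = Σ_{j=2}^{7} C(7,j)·0.25^j·0.75^{7−j}.
= 0.311462 + 0.173035 + 0.057678 + 0.011536 + 0.001282 + 0.000061 = 0.5551.

P = 0.5551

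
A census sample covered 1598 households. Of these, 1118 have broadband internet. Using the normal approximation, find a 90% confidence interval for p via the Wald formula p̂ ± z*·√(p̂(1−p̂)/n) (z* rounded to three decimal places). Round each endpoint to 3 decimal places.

Sample proportion p̂ = 1118/1598 = 0.69962.
SE = √(p̂(1−p̂)/n) = √(0.210150/1598) = 0.011468.
z* = 1.645 at the 90% level.
Margin of error: 1.645 × 0.011468 = 0.01886.
Interval: 0.69962 ± 0.01886 → (0.681, 0.718).

(0.681, 0.718)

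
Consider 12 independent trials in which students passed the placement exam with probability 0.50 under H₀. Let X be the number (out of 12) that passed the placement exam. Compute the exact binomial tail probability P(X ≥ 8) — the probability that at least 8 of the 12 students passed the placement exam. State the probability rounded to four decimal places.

P = 0.1938

X ~ Binomial(n=12, p=0.50).
P(X ≥ 8) = Σ_{j=8}^{12} C(12,j)·0.50^j·0.50^{12−j}.
= 0.120850 + 0.053711 + 0.016113 + 0.002930 + 0.000244 = 0.1938.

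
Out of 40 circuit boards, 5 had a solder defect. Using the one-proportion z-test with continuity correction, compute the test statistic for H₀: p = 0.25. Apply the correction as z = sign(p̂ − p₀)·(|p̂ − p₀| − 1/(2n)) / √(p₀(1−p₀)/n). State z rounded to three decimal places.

z = -1.643

The sample proportion is 5/40 = 0.12500. p̂ − p₀ = -0.125000.
Continuity correction 1/(2n) = 1/80 = 0.012500.
Corrected numerator: |-0.125000| − 0.012500 = 0.112500.
Under H₀, SE = √(p₀(1−p₀)/n) = √(0.25·0.75/40) = √0.004687500 = 0.068465.
z = (−)0.112500/0.068465 = -1.643.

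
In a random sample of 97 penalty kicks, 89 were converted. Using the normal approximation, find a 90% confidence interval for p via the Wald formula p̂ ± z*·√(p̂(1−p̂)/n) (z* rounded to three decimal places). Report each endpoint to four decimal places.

(0.8716, 0.9635)

p̂ = 89/97 = 0.91753.
SE(p̂) = √(0.91753·0.08247/97) = 0.027931.
z* = 1.645 at the 90% level.
Margin of error: 1.645 × 0.027931 = 0.04595.
So the interval runs from 0.8716 to 0.9635.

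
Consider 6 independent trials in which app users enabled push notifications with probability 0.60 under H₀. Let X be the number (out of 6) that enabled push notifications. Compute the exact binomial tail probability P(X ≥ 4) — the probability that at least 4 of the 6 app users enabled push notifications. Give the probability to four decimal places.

X is binomial with n = 6 and p = 0.60.
P(X ≥ 4) = C(6,4)·0.60^4·0.40^2 + C(6,5)·0.60^5·0.40^1 + C(6,6)·0.60^6·0.40^0.
= 0.311040 + 0.186624 + 0.046656 = 0.5443.

P = 0.5443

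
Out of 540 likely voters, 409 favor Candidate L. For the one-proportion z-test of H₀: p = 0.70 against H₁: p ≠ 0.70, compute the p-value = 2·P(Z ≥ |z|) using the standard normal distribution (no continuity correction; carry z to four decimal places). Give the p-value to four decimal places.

p-value = 0.0036

The sample proportion is 409/540 = 0.75741.
SE₀ = √(0.70·0.30/540) = 0.019720.
Test statistic (full precision, shown to 4 dp): z = (409/540 − 0.70)/SE₀ ≈ 2.9111.
From the standard normal, 2·P(Z ≥ |z|) = 0.0036.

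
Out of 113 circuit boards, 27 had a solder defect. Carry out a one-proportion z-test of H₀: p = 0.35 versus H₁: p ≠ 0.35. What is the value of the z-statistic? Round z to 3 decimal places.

z = -2.475

The sample proportion is 27/113 = 0.23894.
SE₀ = √(0.35·0.65/113) = 0.044870.
z = (0.23894 − 0.35)/0.044870 = -0.11106/0.044870 = -2.475.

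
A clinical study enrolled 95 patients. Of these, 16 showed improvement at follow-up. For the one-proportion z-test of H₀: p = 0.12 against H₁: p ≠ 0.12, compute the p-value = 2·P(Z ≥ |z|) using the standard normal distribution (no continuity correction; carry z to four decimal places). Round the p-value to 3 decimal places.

p-value = 0.146

p̂ = 16/95 = 0.16842.
Null standard error: √(0.12·0.88/95) = √0.001111579 = 0.033340.
z = (p̂ − p₀)/SE = (16/95 − 0.12)/0.033340 ≈ 1.4523.
From the standard normal, 2·P(Z ≥ |z|) = 0.146.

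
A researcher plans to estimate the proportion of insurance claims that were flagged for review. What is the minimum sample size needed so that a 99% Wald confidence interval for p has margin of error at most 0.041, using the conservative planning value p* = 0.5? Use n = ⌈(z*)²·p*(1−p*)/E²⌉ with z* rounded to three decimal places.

The 99% critical value is z* = 2.576.
p*(1−p*) = 0.2500.
(z*)²·p*(1−p*)/E² = 6.635776·0.2500/0.001681 = 986.879.
⌈986.879⌉ = 987.

n = 987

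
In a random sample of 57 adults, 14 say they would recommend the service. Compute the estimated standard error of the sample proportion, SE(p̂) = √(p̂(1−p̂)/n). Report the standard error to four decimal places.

With x = 14 successes in n = 57, p̂ = 0.24561.
p̂(1−p̂) = 0.185286.
SE = √(0.185286/57) = 0.0570.

SE = 0.0570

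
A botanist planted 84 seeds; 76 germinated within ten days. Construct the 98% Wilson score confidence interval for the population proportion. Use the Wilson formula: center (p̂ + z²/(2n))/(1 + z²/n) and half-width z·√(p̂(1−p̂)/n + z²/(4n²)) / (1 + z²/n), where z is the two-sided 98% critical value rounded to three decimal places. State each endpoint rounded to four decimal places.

(0.8040, 0.9565)

Here p̂ = 76/84 = 0.90476 and z = 2.326 (z² = 5.410276).
1 + z²/n = 1.064408.
Adjusted center: (0.90476 + z²/(2n))/1.064408 = 0.88027.
Radicand: p̂(1−p̂)/n + z²/(4n²) = 0.001025807 + 0.000191691 = 0.001217498.
Half-width = z·√(radicand)/denom = 2.326·0.034893/1.064408 = 0.07625.
So the interval runs from 0.8040 to 0.9565.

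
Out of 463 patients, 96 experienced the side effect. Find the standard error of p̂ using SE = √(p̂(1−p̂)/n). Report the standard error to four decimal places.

SE = 0.0188

The sample proportion is 96/463 = 0.20734.
p̂(1−p̂) = 0.20734·0.79266 = 0.164350.
SE = √(0.164350/463) = 0.0188.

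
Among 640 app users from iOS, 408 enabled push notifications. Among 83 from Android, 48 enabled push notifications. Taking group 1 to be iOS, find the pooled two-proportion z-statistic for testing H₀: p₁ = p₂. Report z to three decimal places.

z = 1.051

Sample proportions: p̂₁ = 408/640 = 0.63750 and p̂₂ = 48/83 = 0.57831.
Pooling: p̂ = 456/723 = 0.63071.
SE = √[p̂(1−p̂)(1/n₁+1/n₂)] = √[0.63071·0.36929·(1/640+1/83)] ≈ 0.056304.
z = (p̂₁ − p̂₂)/SE = (0.63750 − 0.57831)/0.056304 = 0.05919/0.056304 = 1.051.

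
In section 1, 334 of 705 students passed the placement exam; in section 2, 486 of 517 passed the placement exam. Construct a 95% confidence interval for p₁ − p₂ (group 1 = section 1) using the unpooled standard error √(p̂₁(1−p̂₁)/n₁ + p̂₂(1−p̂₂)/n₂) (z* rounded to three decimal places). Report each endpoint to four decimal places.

p̂₁ = 0.47376, p̂₂ = 0.94004, so the observed difference is -0.46628.
SE = √(0.000353633 + 0.000109025) = √0.000462658 = 0.021509.
z* = 1.960 at the 95% level. Margin of error = 0.04216.
So the interval runs from -0.5084 to -0.4241.

(-0.5084, -0.4241)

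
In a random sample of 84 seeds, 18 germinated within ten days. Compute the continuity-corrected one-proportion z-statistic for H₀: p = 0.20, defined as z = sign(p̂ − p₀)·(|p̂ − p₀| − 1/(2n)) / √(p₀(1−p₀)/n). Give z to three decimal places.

Sample proportion p̂ = 18/84 = 0.21429. p̂ − p₀ = 0.014286.
Continuity correction 1/(2n) = 1/168 = 0.005952.
Corrected numerator: |0.014286| − 0.005952 = 0.008334.
SE₀ = √(0.20·0.80/84) = 0.043644.
z = (+)0.008334/0.043644 = 0.191.

z = 0.191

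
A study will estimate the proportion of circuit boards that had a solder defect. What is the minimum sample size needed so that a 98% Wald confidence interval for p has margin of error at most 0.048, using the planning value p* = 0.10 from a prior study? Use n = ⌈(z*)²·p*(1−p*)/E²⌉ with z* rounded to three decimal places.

z* = 2.326 at the 98% level.
p*(1−p*) = 0.0900.
(z*)²·p*(1−p*)/E² = 5.410276·0.0900/0.002304 = 211.339.
⌈211.339⌉ = 212.

n = 212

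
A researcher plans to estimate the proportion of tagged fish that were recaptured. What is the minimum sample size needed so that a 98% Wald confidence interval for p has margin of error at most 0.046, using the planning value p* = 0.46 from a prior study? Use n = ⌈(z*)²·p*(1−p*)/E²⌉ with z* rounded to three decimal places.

n = 636

For 98% confidence, z* = 2.326.
p*(1−p*) = 0.46·0.54 = 0.2484.
(z*)²·p*(1−p*)/E² = 5.410276·0.2484/0.002116 = 635.119.
⌈635.119⌉ = 636.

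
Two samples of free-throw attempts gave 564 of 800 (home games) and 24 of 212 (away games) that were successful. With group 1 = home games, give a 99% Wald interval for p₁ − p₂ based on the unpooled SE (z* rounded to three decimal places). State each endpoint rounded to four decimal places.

(0.5220, 0.6616)

p̂₁ = 564/800 = 0.70500, p̂₂ = 24/212 = 0.11321; p̂₁ − p̂₂ = 0.59179.
Unpooled SE = √(p̂₁(1−p̂₁)/n₁ + p̂₂(1−p̂₂)/n₂) = √(0.000259969 + 0.000473545) = 0.027083.
The 99% critical value is z* = 2.576. Margin of error = 0.06977.
Interval: 0.59179 ± 0.06977 → (0.5220, 0.6616).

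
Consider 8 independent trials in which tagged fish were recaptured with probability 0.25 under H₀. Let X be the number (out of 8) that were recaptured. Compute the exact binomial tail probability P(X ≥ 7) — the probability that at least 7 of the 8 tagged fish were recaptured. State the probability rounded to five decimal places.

P = 0.00038

X ~ Binomial(n=8, p=0.25).
P(X ≥ 7) = C(8,7)·0.25^7·0.75^1 + C(8,8)·0.25^8·0.75^0.
= 0.000366 + 0.000015 = 0.00038.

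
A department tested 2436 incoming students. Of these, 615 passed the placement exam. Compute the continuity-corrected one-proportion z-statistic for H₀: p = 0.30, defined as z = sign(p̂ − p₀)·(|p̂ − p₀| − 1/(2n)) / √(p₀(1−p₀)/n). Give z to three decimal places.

z = -5.098

With x = 615 successes in n = 2436, p̂ = 0.25246. p̂ − p₀ = -0.047537.
1/(2n) = 0.000205.
Corrected numerator: |-0.047537| − 0.000205 = 0.047332.
Under H₀, SE = √(p₀(1−p₀)/n) = √(0.30·0.70/2436) = √0.000086207 = 0.009285.
z = (−)0.047332/0.009285 = -5.098.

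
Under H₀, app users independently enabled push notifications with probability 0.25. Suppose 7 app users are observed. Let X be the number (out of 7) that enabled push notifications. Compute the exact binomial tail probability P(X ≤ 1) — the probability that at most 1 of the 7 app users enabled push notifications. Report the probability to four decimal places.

P = 0.4449

X is binomial with n = 7 and p = 0.25.
P(X ≤ 1) = C(7,0)·0.25^0·0.75^7 + C(7,1)·0.25^1·0.75^6.
= 0.133484 + 0.311462 = 0.4449.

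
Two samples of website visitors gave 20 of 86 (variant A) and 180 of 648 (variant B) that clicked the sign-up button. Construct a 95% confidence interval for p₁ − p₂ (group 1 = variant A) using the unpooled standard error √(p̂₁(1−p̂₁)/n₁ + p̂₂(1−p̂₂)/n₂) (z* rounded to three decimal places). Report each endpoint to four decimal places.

p̂₁ = 20/86 = 0.23256, p̂₂ = 180/648 = 0.27778; p̂₁ − p̂₂ = -0.04522.
SE = √(0.002075289 + 0.000309595) = √0.002384884 = 0.048835.
The 95% critical value is z* = 1.960. Margin of error = 0.09572.
CI: -0.04522 ± 0.09572 = (-0.1409, 0.0505).

(-0.1409, 0.0505)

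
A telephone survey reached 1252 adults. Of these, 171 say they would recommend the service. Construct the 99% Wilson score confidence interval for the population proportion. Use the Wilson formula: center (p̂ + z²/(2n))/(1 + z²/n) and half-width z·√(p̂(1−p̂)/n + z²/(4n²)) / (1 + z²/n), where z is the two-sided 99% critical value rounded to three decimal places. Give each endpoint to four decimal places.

Here p̂ = 171/1252 = 0.13658 and z = 2.576 (z² = 6.635776).
1 + z²/n = 1.005300.
Adjusted center: (0.13658 + z²/(2n))/1.005300 = 0.13850.
Radicand: p̂(1−p̂)/n + z²/(4n²) = 0.000094191 + 0.000001058 = 0.000095249.
Half-width = 2.576·√0.000095249/1.005300 = 0.02501.
CI: 0.13850 ± 0.02501 = (0.1135, 0.1635).

(0.1135, 0.1635)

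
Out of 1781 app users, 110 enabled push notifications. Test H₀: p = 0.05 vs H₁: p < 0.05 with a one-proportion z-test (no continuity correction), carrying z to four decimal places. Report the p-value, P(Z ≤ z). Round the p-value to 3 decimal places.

With x = 110 successes in n = 1781, p̂ = 0.06176.
Null standard error: √(0.05·0.95/1781) = √0.000026670 = 0.005164.
Test statistic (full precision, shown to 4 dp): z = (110/1781 − 0.05)/SE₀ ≈ 2.2777.
From the standard normal, P(Z ≤ z) = 0.989.

p-value = 0.989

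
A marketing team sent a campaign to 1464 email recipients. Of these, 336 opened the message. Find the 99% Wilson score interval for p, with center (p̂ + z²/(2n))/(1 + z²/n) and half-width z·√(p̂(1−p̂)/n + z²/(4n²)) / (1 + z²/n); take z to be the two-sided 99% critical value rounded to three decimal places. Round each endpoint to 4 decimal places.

(0.2025, 0.2590)

p̂ = 336/1464 = 0.22951; z = 2.576, so z² = 6.635776.
1 + z²/n = 1.004533.
Adjusted center: (0.22951 + z²/(2n))/1.004533 = 0.23073.
Radicand: p̂(1−p̂)/n + z²/(4n²) = 0.000120788 + 0.000000774 = 0.000121562.
Half-width = 2.576·√0.000121562/1.004533 = 0.02827.
Interval: 0.23073 ± 0.02827 → (0.2025, 0.2590).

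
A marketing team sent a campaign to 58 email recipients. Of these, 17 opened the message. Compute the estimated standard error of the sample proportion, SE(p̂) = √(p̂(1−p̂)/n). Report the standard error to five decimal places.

SE = 0.05977

The sample proportion is 17/58 = 0.29310.
p̂(1−p̂) = 0.207192.
Dividing by n and taking the root: √0.003572276 = 0.05977.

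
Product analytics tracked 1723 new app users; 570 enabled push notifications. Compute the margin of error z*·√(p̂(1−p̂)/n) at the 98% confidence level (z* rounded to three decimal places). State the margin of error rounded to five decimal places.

ME = 0.02637

p̂ = 570/1723 = 0.33082.
SE(p̂) = √(0.33082·0.66918/1723) = 0.011335.
z* = 2.326 at the 98% level.
Margin of error = z*·SE = 2.326 × 0.011335 = 0.02637.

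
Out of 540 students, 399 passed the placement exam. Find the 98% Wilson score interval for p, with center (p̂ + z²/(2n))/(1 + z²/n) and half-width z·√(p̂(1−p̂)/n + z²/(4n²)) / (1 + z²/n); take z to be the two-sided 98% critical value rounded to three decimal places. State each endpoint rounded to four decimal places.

p̂ = 399/540 = 0.73889; z = 2.326, so z² = 5.410276.
Denominator 1 + z²/n = 1 + 5.410276/540 = 1.010019.
Center = (0.73889 + 0.005010)/1.010019 = 0.73652.
Radicand: p̂(1−p̂)/n + z²/(4n²) = 0.000357282 + 0.000004638 = 0.000361920.
Half-width = 2.326·√0.000361920/1.010019 = 0.04381.
Interval: 0.73652 ± 0.04381 → (0.6927, 0.7803).

(0.6927, 0.7803)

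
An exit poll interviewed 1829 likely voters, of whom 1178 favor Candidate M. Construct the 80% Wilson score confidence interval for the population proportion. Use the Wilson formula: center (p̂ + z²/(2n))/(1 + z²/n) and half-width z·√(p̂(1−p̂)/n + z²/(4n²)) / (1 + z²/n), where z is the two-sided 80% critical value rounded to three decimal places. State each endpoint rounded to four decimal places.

(0.6296, 0.6583)

p̂ = 1178/1829 = 0.64407; z = 1.282, so z² = 1.643524.
Denominator 1 + z²/n = 1 + 1.643524/1829 = 1.000899.
Adjusted center: (0.64407 + z²/(2n))/1.000899 = 0.64394.
Radicand: p̂(1−p̂)/n + z²/(4n²) = 0.000125339 + 0.000000123 = 0.000125462.
Half-width = 1.282·√0.000125462/1.000899 = 0.01435.
Interval: 0.64394 ± 0.01435 → (0.6296, 0.6583).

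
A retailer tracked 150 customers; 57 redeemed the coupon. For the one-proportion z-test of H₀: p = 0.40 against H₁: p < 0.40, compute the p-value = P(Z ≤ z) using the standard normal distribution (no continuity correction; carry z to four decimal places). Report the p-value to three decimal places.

p-value = 0.309

Sample proportion p̂ = 57/150 = 0.38000.
SE₀ = √(0.40·0.60/150) = 0.040000.
Test statistic (full precision, shown to 4 dp): z = (57/150 − 0.40)/SE₀ ≈ -0.5000.
p-value = P(Z ≤ z) with z = -0.5000 → 0.309.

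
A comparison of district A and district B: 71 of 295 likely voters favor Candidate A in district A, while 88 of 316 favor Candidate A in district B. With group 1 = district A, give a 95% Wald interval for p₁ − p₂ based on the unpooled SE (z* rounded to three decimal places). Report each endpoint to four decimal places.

p̂₁ = 0.24068, p̂₂ = 0.27848, so the observed difference is -0.03780.
SE = √(0.000619499 + 0.000635852) = √0.001255351 = 0.035431.
For 95% confidence, z* = 1.960. Margin of error = 0.06944.
CI: -0.03780 ± 0.06944 = (-0.1072, 0.0316).

(-0.1072, 0.0316)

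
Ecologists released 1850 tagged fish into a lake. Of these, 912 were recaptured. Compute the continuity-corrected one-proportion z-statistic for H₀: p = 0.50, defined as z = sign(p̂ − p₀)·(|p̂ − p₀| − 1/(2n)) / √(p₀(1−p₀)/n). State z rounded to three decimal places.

The sample proportion is 912/1850 = 0.49297. p̂ − p₀ = -0.007027.
1/(2n) = 0.000270.
Corrected numerator: |-0.007027| − 0.000270 = 0.006757.
Null standard error: √(0.50·0.50/1850) = √0.000135135 = 0.011625.
z = (−)0.006757/0.011625 = -0.581.

z = -0.581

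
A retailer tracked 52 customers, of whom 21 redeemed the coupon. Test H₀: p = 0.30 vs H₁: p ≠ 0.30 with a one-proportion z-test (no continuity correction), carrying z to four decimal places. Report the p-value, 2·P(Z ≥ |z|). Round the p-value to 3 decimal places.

p-value = 0.102

p̂ = 21/52 = 0.40385.
Under H₀, SE = √(p₀(1−p₀)/n) = √(0.30·0.70/52) = √0.004038462 = 0.063549.
Test statistic (full precision, shown to 4 dp): z = (21/52 − 0.30)/SE₀ ≈ 1.6341.
From the standard normal, 2·P(Z ≥ |z|) = 0.102.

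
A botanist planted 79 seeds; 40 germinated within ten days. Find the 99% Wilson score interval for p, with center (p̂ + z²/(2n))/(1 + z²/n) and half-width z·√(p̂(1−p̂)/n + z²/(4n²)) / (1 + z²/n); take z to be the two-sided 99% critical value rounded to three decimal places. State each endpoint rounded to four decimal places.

Here p̂ = 40/79 = 0.50633 and z = 2.576 (z² = 6.635776).
1 + z²/n = 1.083997.
Center = (0.50633 + 0.041999)/1.083997 = 0.50584.
Radicand: p̂(1−p̂)/n + z²/(4n²) = 0.003164050 + 0.000265814 = 0.003429864.
Half-width = 2.576·√0.003429864/1.083997 = 0.13917.
CI: 0.50584 ± 0.13917 = (0.3667, 0.6450).

(0.3667, 0.6450)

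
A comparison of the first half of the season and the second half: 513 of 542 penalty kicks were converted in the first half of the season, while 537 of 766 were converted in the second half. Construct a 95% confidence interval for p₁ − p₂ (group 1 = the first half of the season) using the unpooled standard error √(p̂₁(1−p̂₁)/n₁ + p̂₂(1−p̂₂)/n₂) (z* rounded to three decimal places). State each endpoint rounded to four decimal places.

p̂₁ = 513/542 = 0.94649, p̂₂ = 537/766 = 0.70104; p̂₁ − p̂₂ = 0.24545.
SE = √(0.000093437 + 0.000273605) = √0.000367042 = 0.019158.
For 95% confidence, z* = 1.960. Margin of error = 0.03755.
CI: 0.24545 ± 0.03755 = (0.2079, 0.2830).

(0.2079, 0.2830)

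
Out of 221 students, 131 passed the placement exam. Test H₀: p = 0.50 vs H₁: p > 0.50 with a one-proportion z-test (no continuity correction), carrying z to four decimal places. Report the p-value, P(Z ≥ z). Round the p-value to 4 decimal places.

Sample proportion p̂ = 131/221 = 0.59276.
Under H₀, SE = √(p₀(1−p₀)/n) = √(0.50·0.50/221) = √0.001131222 = 0.033634.
Test statistic (full precision, shown to 4 dp): z = (131/221 − 0.50)/SE₀ ≈ 2.7580.
p-value = P(Z ≥ z) with z = 2.7580 → 0.0029.

p-value = 0.0029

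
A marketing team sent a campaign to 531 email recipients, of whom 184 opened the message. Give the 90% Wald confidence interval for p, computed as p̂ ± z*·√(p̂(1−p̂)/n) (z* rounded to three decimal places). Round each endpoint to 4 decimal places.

(0.3125, 0.3805)

With x = 184 successes in n = 531, p̂ = 0.34652.
Standard error of p̂: √(0.226443/531) = √0.000426446 = 0.020651.
The 90% critical value is z* = 1.645.
Margin of error: 1.645 × 0.020651 = 0.03397.
CI: 0.34652 ± 0.03397 = (0.3125, 0.3805).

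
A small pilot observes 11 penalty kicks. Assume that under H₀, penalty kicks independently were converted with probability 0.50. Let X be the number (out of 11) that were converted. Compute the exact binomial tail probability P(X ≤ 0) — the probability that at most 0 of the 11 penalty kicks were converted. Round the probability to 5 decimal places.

P = 0.00049

X is binomial with n = 11 and p = 0.50.
P(X ≤ 0) = C(11,0)·0.50^0·0.50^11.
= 0.000488 = 0.00049.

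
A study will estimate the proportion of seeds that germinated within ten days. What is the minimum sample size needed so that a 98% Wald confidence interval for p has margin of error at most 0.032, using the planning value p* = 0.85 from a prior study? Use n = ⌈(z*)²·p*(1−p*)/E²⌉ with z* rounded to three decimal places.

z* = 2.326 at the 98% level.
p*(1−p*) = 0.1275.
(z*)²·p*(1−p*)/E² = 5.410276·0.1275/0.001024 = 673.643.
⌈673.643⌉ = 674.

n = 674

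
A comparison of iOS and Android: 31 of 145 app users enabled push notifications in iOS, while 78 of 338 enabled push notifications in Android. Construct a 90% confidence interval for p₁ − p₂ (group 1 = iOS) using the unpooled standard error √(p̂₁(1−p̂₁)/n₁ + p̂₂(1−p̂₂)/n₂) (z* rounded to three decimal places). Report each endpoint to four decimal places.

p̂₁ = 0.21379, p̂₂ = 0.23077, so the observed difference is -0.01698.
SE = √(0.001159211 + 0.000525192) = √0.001684403 = 0.041041.
The 90% critical value is z* = 1.645. Margin of error = 0.06751.
CI: -0.01698 ± 0.06751 = (-0.0845, 0.0505).

(-0.0845, 0.0505)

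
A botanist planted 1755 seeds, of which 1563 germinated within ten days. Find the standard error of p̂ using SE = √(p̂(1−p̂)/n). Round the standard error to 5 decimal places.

Sample proportion p̂ = 1563/1755 = 0.89060.
p̂(1−p̂) = 0.89060·0.10940 = 0.097432.
SE = √(0.097432/1755) = √0.000055517 = 0.00745.

SE = 0.00745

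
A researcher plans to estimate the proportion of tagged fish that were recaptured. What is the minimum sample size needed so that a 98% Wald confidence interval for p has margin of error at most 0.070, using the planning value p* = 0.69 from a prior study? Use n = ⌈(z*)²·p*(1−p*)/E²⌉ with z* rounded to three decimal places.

For 98% confidence, z* = 2.326.
p*(1−p*) = 0.2139.
Required n before rounding: 5.410276 × 0.2139 / 0.070² = 236.175.
Rounding up, n = 237.

n = 237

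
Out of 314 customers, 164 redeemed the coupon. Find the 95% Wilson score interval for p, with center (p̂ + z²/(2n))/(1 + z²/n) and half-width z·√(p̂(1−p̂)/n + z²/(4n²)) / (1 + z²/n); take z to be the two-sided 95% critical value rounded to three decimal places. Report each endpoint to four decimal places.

Here p̂ = 164/314 = 0.52229 and z = 1.960 (z² = 3.841600).
Denominator 1 + z²/n = 1 + 3.841600/314 = 1.012234.
Center = (0.52229 + 0.006117)/1.012234 = 0.52202.
Radicand: p̂(1−p̂)/n + z²/(4n²) = 0.000794596 + 0.000009741 = 0.000804337.
Half-width = 1.960·√0.000804337/1.012234 = 0.05492.
So the interval runs from 0.4671 to 0.5769.

(0.4671, 0.5769)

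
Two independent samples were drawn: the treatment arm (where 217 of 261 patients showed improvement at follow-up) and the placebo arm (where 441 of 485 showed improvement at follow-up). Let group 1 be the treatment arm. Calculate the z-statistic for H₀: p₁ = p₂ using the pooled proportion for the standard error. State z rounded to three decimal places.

z = -3.144

Sample proportions: p̂₁ = 217/261 = 0.83142 and p̂₂ = 441/485 = 0.90928.
Pooled p̂ = (217+441)/(261+485) = 658/746 = 0.88204.
SE = √[p̂(1−p̂)(1/n₁+1/n₂)] = √[0.88204·0.11796·(1/261+1/485)] ≈ 0.024762.
z = -0.07786/0.024762 = -3.144.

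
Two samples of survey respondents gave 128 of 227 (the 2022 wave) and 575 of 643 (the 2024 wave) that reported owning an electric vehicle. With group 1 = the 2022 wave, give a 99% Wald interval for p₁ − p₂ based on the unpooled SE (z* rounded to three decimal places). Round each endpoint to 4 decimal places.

(-0.4207, -0.2400)

p̂₁ = 128/227 = 0.56388, p̂₂ = 575/643 = 0.89425; p̂₁ − p̂₂ = -0.33037.
Unpooled SE = √(p̂₁(1−p̂₁)/n₁ + p̂₂(1−p̂₂)/n₂) = √(0.001083347 + 0.000147077) = 0.035077.
For 99% confidence, z* = 2.576. Margin = 2.576·0.035077 = 0.09036.
CI: -0.33037 ± 0.09036 = (-0.4207, -0.2400).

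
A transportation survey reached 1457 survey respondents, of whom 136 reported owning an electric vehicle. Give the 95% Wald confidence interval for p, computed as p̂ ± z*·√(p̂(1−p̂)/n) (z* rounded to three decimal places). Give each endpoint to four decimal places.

Sample proportion p̂ = 136/1457 = 0.09334.
SE(p̂) = √(0.09334·0.90666/1457) = 0.007621.
For 95% confidence, z* = 1.960.
Margin of error: 1.960 × 0.007621 = 0.01494.
Interval: 0.09334 ± 0.01494 → (0.0784, 0.1083).

(0.0784, 0.1083)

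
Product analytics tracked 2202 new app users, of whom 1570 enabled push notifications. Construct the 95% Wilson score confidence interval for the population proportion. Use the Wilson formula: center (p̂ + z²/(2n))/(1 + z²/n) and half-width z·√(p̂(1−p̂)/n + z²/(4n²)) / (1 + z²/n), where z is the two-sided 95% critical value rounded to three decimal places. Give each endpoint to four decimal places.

p̂ = 1570/2202 = 0.71299; z = 1.960, so z² = 3.841600.
Denominator 1 + z²/n = 1 + 3.841600/2202 = 1.001745.
Adjusted center: (0.71299 + z²/(2n))/1.001745 = 0.71262.
Radicand: p̂(1−p̂)/n + z²/(4n²) = 0.000092932 + 0.000000198 = 0.000093130.
Half-width = z·√(radicand)/denom = 1.960·0.009650/1.001745 = 0.01888.
Interval: 0.71262 ± 0.01888 → (0.6937, 0.7315).

(0.6937, 0.7315)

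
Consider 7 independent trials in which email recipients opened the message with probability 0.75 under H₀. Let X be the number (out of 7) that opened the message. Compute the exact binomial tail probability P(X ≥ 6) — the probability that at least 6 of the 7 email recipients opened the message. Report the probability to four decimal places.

X ~ Binomial(n=7, p=0.75).
P(X ≥ 6) = C(7,6)·0.75^6·0.25^1 + C(7,7)·0.75^7·0.25^0.
= 0.311462 + 0.133484 = 0.4449.

P = 0.4449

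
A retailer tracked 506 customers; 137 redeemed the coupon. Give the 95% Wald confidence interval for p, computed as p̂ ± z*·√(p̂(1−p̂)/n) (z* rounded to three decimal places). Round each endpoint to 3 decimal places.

With x = 137 successes in n = 506, p̂ = 0.27075.
SE = √(p̂(1−p̂)/n) = √(0.197445/506) = 0.019754.
The 95% critical value is z* = 1.960.
Margin = 1.960·0.019754 = 0.03872.
CI: 0.27075 ± 0.03872 = (0.232, 0.309).

(0.232, 0.309)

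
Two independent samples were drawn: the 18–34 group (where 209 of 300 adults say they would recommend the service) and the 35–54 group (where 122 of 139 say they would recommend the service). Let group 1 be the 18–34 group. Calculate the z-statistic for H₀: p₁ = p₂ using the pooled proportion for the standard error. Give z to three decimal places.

Sample proportions: p̂₁ = 209/300 = 0.69667 and p̂₂ = 122/139 = 0.87770.
Pooling: p̂ = 331/439 = 0.75399.
Pooled SE = √[0.1854909·0.01052758] ≈ 0.044190.
z = -0.18103/0.044190 = -4.097.

z = -4.097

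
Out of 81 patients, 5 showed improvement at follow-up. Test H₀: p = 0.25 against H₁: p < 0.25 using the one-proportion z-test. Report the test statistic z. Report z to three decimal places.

With x = 5 successes in n = 81, p̂ = 0.06173.
Null standard error: √(0.25·0.75/81) = √0.002314815 = 0.048113.
z = (0.06173 − 0.25)/0.048113 = -0.18827/0.048113 = -3.913.

z = -3.913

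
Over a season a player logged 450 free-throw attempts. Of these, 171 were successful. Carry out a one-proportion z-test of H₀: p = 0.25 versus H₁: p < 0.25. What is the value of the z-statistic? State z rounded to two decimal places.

With x = 171 successes in n = 450, p̂ = 0.38000.
Null standard error: √(0.25·0.75/450) = √0.000416667 = 0.020412.
z = (p̂ − p₀)/SE = (0.38000 − 0.25)/0.020412 = 6.37.

z = 6.37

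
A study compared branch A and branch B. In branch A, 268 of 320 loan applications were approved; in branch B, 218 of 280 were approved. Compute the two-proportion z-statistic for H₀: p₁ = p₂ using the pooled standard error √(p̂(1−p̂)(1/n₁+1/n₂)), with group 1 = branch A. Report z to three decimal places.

Sample proportions: p̂₁ = 268/320 = 0.83750 and p̂₂ = 218/280 = 0.77857.
Pooled p̂ = (268+218)/(320+280) = 486/600 = 0.81000.
SE = √[p̂(1−p̂)(1/n₁+1/n₂)] = √[0.81000·0.19000·(1/320+1/280)] ≈ 0.032103.
z = 0.05893/0.032103 = 1.836.

z = 1.836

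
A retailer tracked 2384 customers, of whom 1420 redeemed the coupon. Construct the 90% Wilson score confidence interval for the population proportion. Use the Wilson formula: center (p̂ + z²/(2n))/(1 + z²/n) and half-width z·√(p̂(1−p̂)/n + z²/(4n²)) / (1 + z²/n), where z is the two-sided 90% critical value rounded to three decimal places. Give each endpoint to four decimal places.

Here p̂ = 1420/2384 = 0.59564 and z = 1.645 (z² = 2.706025).
Denominator 1 + z²/n = 1 + 2.706025/2384 = 1.001135.
Adjusted center: (0.59564 + z²/(2n))/1.001135 = 0.59553.
Radicand: p̂(1−p̂)/n + z²/(4n²) = 0.000101029 + 0.000000119 = 0.000101148.
Half-width = z·√(radicand)/denom = 1.645·0.010057/1.001135 = 0.01653.
So the interval runs from 0.5790 to 0.6121.

(0.5790, 0.6121)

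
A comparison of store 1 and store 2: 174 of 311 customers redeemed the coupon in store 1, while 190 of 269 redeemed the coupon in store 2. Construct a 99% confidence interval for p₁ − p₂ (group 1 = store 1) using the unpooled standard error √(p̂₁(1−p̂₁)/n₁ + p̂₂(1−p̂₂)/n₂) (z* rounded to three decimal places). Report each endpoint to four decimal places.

p̂₁ = 0.55949, p̂₂ = 0.70632, so the observed difference is -0.14683.
SE = √(0.000792481 + 0.000771123) = √0.001563604 = 0.039542.
The 99% critical value is z* = 2.576. Margin = 2.576·0.039542 = 0.10186.
CI: -0.14683 ± 0.10186 = (-0.2487, -0.0450).

(-0.2487, -0.0450)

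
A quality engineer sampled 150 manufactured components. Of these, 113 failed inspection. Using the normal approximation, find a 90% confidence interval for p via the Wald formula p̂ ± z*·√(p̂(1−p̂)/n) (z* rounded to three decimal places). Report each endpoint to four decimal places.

Sample proportion p̂ = 113/150 = 0.75333.
Standard error of p̂: √(0.185822/150) = √0.001238815 = 0.035197.
For 90% confidence, z* = 1.645.
Margin = 1.645·0.035197 = 0.05790.
CI: 0.75333 ± 0.05790 = (0.6954, 0.8112).

(0.6954, 0.8112)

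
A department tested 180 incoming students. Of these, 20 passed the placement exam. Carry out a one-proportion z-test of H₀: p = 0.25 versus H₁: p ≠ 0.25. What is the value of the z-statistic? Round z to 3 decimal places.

z = -4.303

With x = 20 successes in n = 180, p̂ = 0.11111.
Under H₀, SE = √(p₀(1−p₀)/n) = √(0.25·0.75/180) = √0.001041667 = 0.032275.
Test statistic: z = -0.13889/0.032275 = -4.303.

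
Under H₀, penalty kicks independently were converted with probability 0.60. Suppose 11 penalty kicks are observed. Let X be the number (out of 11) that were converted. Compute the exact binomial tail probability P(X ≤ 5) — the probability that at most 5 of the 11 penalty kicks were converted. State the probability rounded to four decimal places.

X is binomial with n = 11 and p = 0.60.
P(X ≤ 5) = Σ_{j=0}^{5} C(11,j)·0.60^j·0.40^{11−j}.
= 0.000042 + 0.000692 + 0.005190 + 0.023357 + 0.070071 + 0.147149 = 0.2465.

P = 0.2465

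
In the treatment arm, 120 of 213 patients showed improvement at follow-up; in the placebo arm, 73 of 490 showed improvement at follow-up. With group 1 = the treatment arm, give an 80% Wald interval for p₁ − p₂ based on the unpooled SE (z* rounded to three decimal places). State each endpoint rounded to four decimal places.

p̂₁ = 0.56338, p̂₂ = 0.14898, so the observed difference is 0.41440.
Unpooled SE = √(p̂₁(1−p̂₁)/n₁ + p̂₂(1−p̂₂)/n₂) = √(0.001154849 + 0.000258744) = 0.037598.
For 80% confidence, z* = 1.282. Margin of error = 0.04820.
CI: 0.41440 ± 0.04820 = (0.3662, 0.4626).

(0.3662, 0.4626)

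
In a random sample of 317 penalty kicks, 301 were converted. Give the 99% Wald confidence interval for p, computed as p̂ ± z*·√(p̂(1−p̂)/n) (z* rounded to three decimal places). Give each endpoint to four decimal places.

(0.9179, 0.9812)

With x = 301 successes in n = 317, p̂ = 0.94953.
SE(p̂) = √(0.94953·0.05047/317) = 0.012296.
The 99% critical value is z* = 2.576.
Margin of error: 2.576 × 0.012296 = 0.03167.
CI: 0.94953 ± 0.03167 = (0.9179, 0.9812).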